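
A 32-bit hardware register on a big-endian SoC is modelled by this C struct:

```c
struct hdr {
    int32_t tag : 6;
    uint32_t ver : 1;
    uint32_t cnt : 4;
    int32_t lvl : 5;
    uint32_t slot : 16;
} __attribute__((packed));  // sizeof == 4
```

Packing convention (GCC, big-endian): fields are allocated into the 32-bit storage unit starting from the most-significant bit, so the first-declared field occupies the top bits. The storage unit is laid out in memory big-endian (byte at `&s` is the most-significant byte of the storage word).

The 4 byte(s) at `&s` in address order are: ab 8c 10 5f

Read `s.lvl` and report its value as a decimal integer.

12

[0]=0xab [1]=0x8c [2]=0x10 [3]=0x5f (big-endian) → word 0xab8c105f
tag:6 @ bit 26 → (0xab8c105f>>26)&0x3f = 0x2a
ver:1 @ bit 25 → (0xab8c105f>>25)&0x1 = 0x1
cnt:4 @ bit 21 → (0xab8c105f>>21)&0xf = 0xc
lvl:5 @ bit 16 → (0xab8c105f>>16)&0x1f = 0xc  ←
slot:16 @ bit 0 → (0xab8c105f>>0)&0xffff = 0x105f
lvl signed 5b, MSB=0: value = 12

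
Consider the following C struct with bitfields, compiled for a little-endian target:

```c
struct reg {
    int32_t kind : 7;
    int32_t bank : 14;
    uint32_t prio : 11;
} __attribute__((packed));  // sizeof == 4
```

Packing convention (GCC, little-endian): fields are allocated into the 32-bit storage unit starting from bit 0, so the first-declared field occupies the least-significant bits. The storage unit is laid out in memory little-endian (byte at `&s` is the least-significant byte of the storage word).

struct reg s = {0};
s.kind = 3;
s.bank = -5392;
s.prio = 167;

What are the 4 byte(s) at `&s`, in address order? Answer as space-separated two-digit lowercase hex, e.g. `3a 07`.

[0+:7] kind=3 & 0x7f = 0x3; word=0x00000003
[7+:14] bank=-5392 & 0x3fff = 0x2af0; word=0x00157803
[21+:11] prio=167 & 0x7ff = 0xa7; word=0x14f57803
word = 0x14f57803 → little-endian bytes:
  [0]=0x03  [1]=0x78  [2]=0xf5  [3]=0x14

03 78 f5 14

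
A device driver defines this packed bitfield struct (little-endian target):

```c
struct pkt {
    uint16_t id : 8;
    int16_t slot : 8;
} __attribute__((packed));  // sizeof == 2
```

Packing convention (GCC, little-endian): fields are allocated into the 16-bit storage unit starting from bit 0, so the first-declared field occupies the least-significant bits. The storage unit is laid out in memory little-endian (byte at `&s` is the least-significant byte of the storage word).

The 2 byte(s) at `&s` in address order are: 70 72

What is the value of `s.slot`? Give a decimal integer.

114

[0]=0x70 [1]=0x72 (little-endian) → word 0x7270
id:8 @ bit 0 → (0x7270>>0)&0xff = 0x70
slot:8 @ bit 8 → (0x7270>>8)&0xff = 0x72  ←
slot signed 8b, MSB=0: value = 114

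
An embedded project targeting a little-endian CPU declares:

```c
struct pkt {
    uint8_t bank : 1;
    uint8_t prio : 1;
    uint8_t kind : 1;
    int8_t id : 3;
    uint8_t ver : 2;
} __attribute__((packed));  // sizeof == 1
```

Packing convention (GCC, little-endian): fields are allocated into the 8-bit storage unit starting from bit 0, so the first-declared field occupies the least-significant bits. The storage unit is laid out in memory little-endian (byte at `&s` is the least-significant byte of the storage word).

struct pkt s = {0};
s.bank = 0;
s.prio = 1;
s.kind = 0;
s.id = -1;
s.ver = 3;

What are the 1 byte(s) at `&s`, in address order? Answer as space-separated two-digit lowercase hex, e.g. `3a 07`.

[0+:1] bank=0 & 0x1 = 0x0; word=0x00
[1+:1] prio=1 & 0x1 = 0x1; word=0x02
[2+:1] kind=0 & 0x1 = 0x0; word=0x02
[3+:3] id=-1 & 0x7 = 0x7; word=0x3a
[6+:2] ver=3 & 0x3 = 0x3; word=0xfa
word = 0xfa → little-endian bytes:
  [0]=0xfa

fa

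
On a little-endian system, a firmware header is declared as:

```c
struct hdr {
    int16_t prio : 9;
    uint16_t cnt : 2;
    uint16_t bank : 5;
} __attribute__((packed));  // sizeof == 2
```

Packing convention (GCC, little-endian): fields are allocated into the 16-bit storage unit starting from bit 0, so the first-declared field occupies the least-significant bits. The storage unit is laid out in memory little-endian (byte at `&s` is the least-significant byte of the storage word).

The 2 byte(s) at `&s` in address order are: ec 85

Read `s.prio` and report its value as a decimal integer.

-20

[0]=0xec [1]=0x85 (little-endian) → word 0x85ec
prio [0+:9] = (word>>0) & 0x1ff = 492  ←
cnt [9+:2] = (word>>9) & 0x3 = 2
bank [11+:5] = (word>>11) & 0x1f = 16
prio signed 9b, MSB=1: 492 - 512 = -20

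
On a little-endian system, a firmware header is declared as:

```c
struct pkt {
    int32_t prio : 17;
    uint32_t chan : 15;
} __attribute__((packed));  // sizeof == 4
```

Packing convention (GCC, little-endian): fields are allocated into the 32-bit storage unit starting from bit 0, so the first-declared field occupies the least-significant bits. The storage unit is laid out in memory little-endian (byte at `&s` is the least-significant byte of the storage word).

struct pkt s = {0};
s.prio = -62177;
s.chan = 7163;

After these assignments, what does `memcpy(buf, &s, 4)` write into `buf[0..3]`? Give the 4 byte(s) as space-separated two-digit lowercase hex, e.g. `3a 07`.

1f 0d f7 37

prio (17b) val=-62177 bits=0x10d1f at bit 0: 0x00010d1f
chan (15b) val=7163 bits=0x1bfb at bit 17: 0x37f70d1f
word = 0x37f70d1f → little-endian bytes:
  [0]=0x1f  [1]=0x0d  [2]=0xf7  [3]=0x37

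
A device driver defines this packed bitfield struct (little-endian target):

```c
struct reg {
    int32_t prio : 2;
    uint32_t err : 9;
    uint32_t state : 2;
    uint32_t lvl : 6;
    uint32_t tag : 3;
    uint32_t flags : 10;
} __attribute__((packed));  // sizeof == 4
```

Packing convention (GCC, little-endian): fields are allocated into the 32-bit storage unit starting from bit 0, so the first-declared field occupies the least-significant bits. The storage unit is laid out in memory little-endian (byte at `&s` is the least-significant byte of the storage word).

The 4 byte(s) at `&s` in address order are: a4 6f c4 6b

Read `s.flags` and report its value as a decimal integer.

431

[0]=0xa4 [1]=0x6f [2]=0xc4 [3]=0x6b (little-endian) → word 0x6bc46fa4
prio [0+:2] = (word>>0) & 0x3 = 0
err [2+:9] = (word>>2) & 0x1ff = 489
state [11+:2] = (word>>11) & 0x3 = 1
lvl [13+:6] = (word>>13) & 0x3f = 35
tag [19+:3] = (word>>19) & 0x7 = 0
flags [22+:10] = (word>>22) & 0x3ff = 431  ←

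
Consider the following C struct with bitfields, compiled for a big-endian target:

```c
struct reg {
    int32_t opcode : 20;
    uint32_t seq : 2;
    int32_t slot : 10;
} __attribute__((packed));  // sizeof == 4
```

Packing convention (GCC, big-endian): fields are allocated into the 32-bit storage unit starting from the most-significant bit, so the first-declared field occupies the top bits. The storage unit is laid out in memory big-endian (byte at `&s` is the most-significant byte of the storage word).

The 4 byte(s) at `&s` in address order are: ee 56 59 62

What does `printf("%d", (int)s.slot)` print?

354

[0]=0xee [1]=0x56 [2]=0x59 [3]=0x62 (big-endian) → word 0xee565962
opcode [12+:20] = (word>>12) & 0xfffff = 976229
seq [10+:2] = (word>>10) & 0x3 = 2
slot [0+:10] = (word>>0) & 0x3ff = 354  ←
slot signed 10b, MSB=0: value = 354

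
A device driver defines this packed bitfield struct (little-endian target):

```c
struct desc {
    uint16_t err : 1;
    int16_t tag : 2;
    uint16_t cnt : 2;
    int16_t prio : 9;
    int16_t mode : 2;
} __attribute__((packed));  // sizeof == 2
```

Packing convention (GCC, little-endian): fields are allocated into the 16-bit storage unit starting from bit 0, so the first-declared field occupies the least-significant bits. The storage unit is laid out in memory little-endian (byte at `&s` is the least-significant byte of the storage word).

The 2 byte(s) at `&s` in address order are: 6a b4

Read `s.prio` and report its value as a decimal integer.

[0]=0x6a [1]=0xb4 (little-endian) → word 0xb46a
err:1 @ bit 0 → (0xb46a>>0)&0x1 = 0x0
tag:2 @ bit 1 → (0xb46a>>1)&0x3 = 0x1
cnt:2 @ bit 3 → (0xb46a>>3)&0x3 = 0x1
prio:9 @ bit 5 → (0xb46a>>5)&0x1ff = 0x1a3  ←
mode:2 @ bit 14 → (0xb46a>>14)&0x3 = 0x2
prio signed 9b, MSB=1: 419 - 512 = -93

-93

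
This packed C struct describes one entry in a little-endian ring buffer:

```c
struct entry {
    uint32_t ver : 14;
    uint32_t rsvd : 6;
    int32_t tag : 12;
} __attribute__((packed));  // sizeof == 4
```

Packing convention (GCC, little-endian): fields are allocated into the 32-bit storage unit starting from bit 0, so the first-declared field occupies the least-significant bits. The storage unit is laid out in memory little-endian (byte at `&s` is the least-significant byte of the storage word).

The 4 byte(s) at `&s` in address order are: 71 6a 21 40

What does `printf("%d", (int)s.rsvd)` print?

5

[0]=0x71 [1]=0x6a [2]=0x21 [3]=0x40 (little-endian) → word 0x40216a71
ver:14 @ bit 0 → (0x40216a71>>0)&0x3fff = 0x2a71
rsvd:6 @ bit 14 → (0x40216a71>>14)&0x3f = 0x5  ←
tag:12 @ bit 20 → (0x40216a71>>20)&0xfff = 0x402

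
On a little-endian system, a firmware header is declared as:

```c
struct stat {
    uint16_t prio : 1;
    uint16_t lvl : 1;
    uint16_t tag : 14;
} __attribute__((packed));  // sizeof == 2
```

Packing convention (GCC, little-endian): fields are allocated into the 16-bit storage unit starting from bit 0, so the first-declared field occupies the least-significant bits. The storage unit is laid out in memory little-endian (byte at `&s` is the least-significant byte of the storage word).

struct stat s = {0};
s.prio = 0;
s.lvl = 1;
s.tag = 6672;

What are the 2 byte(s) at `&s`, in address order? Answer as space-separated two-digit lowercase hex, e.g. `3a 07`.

42 68

[0+:1] prio=0 & 0x1 = 0x0; word=0x0000
[1+:1] lvl=1 & 0x1 = 0x1; word=0x0002
[2+:14] tag=6672 & 0x3fff = 0x1a10; word=0x6842
word = 0x6842 → little-endian bytes:
  [0]=0x42  [1]=0x68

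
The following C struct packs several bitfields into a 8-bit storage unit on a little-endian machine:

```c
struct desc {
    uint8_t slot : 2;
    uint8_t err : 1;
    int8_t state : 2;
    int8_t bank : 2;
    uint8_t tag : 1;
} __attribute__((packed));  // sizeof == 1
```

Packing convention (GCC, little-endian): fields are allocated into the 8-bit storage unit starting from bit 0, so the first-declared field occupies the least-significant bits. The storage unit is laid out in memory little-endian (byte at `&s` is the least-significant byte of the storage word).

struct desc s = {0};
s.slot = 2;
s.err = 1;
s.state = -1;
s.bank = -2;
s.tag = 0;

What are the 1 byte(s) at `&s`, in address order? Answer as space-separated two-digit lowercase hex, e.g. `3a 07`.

slot (2b) val=2 bits=0x2 at bit 0: 0x02
err (1b) val=1 bits=0x1 at bit 2: 0x06
state (2b) val=-1 bits=0x3 at bit 3: 0x1e
bank (2b) val=-2 bits=0x2 at bit 5: 0x5e
tag (1b) val=0 bits=0x0 at bit 7: 0x5e
word = 0x5e → little-endian bytes:
  [0]=0x5e

5e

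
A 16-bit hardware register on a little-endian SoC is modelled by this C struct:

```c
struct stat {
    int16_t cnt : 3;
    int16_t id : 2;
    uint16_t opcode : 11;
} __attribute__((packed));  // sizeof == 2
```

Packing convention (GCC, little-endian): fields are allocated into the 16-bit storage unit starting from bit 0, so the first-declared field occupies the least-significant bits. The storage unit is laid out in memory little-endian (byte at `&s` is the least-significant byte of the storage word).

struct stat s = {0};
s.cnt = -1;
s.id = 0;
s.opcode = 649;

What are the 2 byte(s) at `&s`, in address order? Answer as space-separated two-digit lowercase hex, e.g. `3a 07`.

27 51

[0+:3] cnt=-1 & 0x7 = 0x7; word=0x0007
[3+:2] id=0 & 0x3 = 0x0; word=0x0007
[5+:11] opcode=649 & 0x7ff = 0x289; word=0x5127
word = 0x5127 → little-endian bytes:
  [0]=0x27  [1]=0x51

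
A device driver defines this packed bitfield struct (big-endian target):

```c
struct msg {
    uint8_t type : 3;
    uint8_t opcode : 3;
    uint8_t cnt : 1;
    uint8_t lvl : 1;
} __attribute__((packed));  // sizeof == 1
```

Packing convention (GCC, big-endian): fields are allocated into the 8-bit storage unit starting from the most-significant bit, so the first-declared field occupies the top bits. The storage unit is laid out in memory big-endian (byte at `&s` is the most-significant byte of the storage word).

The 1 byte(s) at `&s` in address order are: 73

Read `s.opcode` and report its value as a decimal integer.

4

[0]=0x73 (big-endian) → word 0x73
type:3 @ bit 5 → (0x73>>5)&0x7 = 0x3
opcode:3 @ bit 2 → (0x73>>2)&0x7 = 0x4  ←
cnt:1 @ bit 1 → (0x73>>1)&0x1 = 0x1
lvl:1 @ bit 0 → (0x73>>0)&0x1 = 0x1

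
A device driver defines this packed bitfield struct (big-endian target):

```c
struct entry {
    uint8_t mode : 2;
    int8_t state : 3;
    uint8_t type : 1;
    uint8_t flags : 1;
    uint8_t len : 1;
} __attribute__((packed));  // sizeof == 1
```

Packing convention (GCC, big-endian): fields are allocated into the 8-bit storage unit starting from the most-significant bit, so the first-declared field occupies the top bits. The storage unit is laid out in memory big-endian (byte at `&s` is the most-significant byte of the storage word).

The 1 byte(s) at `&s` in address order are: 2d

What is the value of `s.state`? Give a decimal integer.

-3

[0]=0x2d (big-endian) → word 0x2d
mode [6+:2] = (word>>6) & 0x3 = 0
state [3+:3] = (word>>3) & 0x7 = 5  ←
type [2+:1] = (word>>2) & 0x1 = 1
flags [1+:1] = (word>>1) & 0x1 = 0
len [0+:1] = (word>>0) & 0x1 = 1
state signed 3b, MSB=1: 5 - 8 = -3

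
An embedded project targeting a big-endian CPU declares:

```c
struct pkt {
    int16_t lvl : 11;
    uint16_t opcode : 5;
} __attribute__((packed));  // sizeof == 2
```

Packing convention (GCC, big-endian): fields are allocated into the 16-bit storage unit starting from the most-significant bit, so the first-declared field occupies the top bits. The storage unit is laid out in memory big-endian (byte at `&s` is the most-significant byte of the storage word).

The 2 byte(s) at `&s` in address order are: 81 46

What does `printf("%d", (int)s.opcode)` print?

6

[0]=0x81 [1]=0x46 (big-endian) → word 0x8146
lvl:11 @ bit 5 → (0x8146>>5)&0x7ff = 0x40a
opcode:5 @ bit 0 → (0x8146>>0)&0x1f = 0x6  ←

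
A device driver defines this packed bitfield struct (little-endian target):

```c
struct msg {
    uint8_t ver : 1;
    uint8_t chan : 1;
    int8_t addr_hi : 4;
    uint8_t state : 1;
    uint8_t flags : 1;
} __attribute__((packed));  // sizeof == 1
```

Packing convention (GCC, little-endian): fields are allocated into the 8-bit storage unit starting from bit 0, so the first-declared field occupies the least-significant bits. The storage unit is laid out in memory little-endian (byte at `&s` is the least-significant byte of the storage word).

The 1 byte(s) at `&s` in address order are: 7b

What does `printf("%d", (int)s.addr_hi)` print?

-2

[0]=0x7b (little-endian) → word 0x7b
ver:1 @ bit 0 → (0x7b>>0)&0x1 = 0x1
chan:1 @ bit 1 → (0x7b>>1)&0x1 = 0x1
addr_hi:4 @ bit 2 → (0x7b>>2)&0xf = 0xe  ←
state:1 @ bit 6 → (0x7b>>6)&0x1 = 0x1
flags:1 @ bit 7 → (0x7b>>7)&0x1 = 0x0
addr_hi signed 4b, MSB=1: 14 - 16 = -2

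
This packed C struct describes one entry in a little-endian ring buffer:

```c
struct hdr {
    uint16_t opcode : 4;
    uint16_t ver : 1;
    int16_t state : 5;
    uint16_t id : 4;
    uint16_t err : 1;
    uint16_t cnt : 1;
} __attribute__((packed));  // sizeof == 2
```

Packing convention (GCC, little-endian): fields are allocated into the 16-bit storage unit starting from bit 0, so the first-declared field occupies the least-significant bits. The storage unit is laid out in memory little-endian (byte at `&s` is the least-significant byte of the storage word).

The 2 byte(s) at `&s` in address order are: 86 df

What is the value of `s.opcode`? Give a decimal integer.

[0]=0x86 [1]=0xdf (little-endian) → word 0xdf86
opcode [0+:4] = (word>>0) & 0xf = 6  ←
ver [4+:1] = (word>>4) & 0x1 = 0
state [5+:5] = (word>>5) & 0x1f = 28
id [10+:4] = (word>>10) & 0xf = 7
err [14+:1] = (word>>14) & 0x1 = 1
cnt [15+:1] = (word>>15) & 0x1 = 1

6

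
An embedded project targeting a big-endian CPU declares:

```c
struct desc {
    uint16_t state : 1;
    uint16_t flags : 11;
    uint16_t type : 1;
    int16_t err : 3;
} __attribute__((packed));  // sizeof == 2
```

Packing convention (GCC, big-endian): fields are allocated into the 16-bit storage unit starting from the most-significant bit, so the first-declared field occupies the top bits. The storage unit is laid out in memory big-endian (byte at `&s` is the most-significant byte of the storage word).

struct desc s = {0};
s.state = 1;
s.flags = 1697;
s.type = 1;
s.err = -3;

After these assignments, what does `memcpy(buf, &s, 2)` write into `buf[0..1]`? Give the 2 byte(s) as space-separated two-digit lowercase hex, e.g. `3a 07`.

state (1b) val=1 bits=0x1 at bit 15: 0x8000
flags (11b) val=1697 bits=0x6a1 at bit 4: 0xea10
type (1b) val=1 bits=0x1 at bit 3: 0xea18
err (3b) val=-3 bits=0x5 at bit 0: 0xea1d
word = 0xea1d → big-endian bytes:
  [0]=0xea  [1]=0x1d

ea 1d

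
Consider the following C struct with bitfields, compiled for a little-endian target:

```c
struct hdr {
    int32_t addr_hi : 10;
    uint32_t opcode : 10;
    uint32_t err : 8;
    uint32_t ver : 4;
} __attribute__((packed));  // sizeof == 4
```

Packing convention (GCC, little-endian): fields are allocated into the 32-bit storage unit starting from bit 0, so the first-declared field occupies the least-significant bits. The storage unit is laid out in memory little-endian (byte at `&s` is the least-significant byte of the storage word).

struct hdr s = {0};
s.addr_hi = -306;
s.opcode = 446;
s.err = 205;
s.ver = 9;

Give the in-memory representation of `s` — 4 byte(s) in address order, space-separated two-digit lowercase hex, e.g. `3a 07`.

ce fa d6 9c

[0+:10] addr_hi=-306 & 0x3ff = 0x2ce; word=0x000002ce
[10+:10] opcode=446 & 0x3ff = 0x1be; word=0x0006face
[20+:8] err=205 & 0xff = 0xcd; word=0x0cd6face
[28+:4] ver=9 & 0xf = 0x9; word=0x9cd6face
word = 0x9cd6face → little-endian bytes:
  [0]=0xce  [1]=0xfa  [2]=0xd6  [3]=0x9c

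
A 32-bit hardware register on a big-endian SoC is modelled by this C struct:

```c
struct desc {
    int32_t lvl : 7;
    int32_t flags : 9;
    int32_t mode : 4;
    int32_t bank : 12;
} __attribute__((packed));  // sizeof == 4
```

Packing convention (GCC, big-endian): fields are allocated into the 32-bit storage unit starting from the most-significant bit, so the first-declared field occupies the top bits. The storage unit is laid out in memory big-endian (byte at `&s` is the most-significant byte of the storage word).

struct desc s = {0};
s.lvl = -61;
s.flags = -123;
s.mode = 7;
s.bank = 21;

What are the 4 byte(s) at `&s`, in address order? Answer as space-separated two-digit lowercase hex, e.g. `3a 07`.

lvl:7 = -61 → 0x43 << 25 → word 0x86000000
flags:9 = -123 → 0x185 << 16 → word 0x87850000
mode:4 = 7 → 0x7 << 12 → word 0x87857000
bank:12 = 21 → 0x15 << 0 → word 0x87857015
word = 0x87857015 → big-endian bytes:
  [0]=0x87  [1]=0x85  [2]=0x70  [3]=0x15

87 85 70 15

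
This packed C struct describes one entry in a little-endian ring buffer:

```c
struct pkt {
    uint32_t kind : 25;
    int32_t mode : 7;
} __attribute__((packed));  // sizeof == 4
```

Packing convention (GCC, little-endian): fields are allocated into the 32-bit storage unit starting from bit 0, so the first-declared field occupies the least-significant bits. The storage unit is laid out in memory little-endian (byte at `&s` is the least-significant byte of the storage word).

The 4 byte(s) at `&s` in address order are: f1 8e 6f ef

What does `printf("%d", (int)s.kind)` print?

24088305

[0]=0xf1 [1]=0x8e [2]=0x6f [3]=0xef (little-endian) → word 0xef6f8ef1
kind [0+:25] = (word>>0) & 0x1ffffff = 24088305  ←
mode [25+:7] = (word>>25) & 0x7f = 119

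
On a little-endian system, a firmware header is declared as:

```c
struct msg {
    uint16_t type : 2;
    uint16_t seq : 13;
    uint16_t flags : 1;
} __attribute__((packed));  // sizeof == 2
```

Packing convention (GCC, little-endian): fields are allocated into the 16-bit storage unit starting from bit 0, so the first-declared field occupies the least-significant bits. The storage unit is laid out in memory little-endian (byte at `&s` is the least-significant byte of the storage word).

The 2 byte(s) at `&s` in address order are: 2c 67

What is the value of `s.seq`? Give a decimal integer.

[0]=0x2c [1]=0x67 (little-endian) → word 0x672c
type:2 @ bit 0 → (0x672c>>0)&0x3 = 0x0
seq:13 @ bit 2 → (0x672c>>2)&0x1fff = 0x19cb  ←
flags:1 @ bit 15 → (0x672c>>15)&0x1 = 0x0

6603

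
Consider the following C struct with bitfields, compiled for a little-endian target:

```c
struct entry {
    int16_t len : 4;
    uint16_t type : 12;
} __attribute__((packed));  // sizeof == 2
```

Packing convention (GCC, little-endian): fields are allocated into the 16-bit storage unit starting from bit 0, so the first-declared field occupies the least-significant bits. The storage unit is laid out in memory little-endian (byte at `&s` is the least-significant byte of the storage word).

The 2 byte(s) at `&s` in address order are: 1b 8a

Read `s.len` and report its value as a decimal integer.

[0]=0x1b [1]=0x8a (little-endian) → word 0x8a1b
len:4 @ bit 0 → (0x8a1b>>0)&0xf = 0xb  ←
type:12 @ bit 4 → (0x8a1b>>4)&0xfff = 0x8a1
len signed 4b, MSB=1: 11 - 16 = -5

-5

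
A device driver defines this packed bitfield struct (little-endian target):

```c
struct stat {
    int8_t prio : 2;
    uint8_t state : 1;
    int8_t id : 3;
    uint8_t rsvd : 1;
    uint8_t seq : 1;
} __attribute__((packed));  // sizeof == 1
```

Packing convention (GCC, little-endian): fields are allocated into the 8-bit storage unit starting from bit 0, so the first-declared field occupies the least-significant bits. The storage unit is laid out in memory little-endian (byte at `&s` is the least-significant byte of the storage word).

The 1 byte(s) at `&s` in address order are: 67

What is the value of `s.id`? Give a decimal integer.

-4

[0]=0x67 (little-endian) → word 0x67
prio:2 @ bit 0 → (0x67>>0)&0x3 = 0x3
state:1 @ bit 2 → (0x67>>2)&0x1 = 0x1
id:3 @ bit 3 → (0x67>>3)&0x7 = 0x4  ←
rsvd:1 @ bit 6 → (0x67>>6)&0x1 = 0x1
seq:1 @ bit 7 → (0x67>>7)&0x1 = 0x0
id signed 3b, MSB=1: 4 - 8 = -4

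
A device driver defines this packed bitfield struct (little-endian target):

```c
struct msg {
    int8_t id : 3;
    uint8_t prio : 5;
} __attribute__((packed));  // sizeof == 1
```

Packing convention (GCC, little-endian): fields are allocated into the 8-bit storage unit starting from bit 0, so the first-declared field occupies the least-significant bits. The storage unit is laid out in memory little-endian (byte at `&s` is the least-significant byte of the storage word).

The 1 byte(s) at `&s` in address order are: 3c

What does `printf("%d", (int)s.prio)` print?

[0]=0x3c (little-endian) → word 0x3c
id:3 @ bit 0 → (0x3c>>0)&0x7 = 0x4
prio:5 @ bit 3 → (0x3c>>3)&0x1f = 0x7  ←

7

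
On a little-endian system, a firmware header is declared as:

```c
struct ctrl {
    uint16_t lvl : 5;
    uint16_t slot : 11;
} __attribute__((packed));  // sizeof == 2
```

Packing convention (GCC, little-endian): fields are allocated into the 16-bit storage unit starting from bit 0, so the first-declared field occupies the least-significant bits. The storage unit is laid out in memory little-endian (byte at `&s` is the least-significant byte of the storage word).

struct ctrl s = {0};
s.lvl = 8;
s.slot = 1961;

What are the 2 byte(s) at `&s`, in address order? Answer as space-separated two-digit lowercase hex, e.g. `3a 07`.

[0+:5] lvl=8 & 0x1f = 0x8; word=0x0008
[5+:11] slot=1961 & 0x7ff = 0x7a9; word=0xf528
word = 0xf528 → little-endian bytes:
  [0]=0x28  [1]=0xf5

28 f5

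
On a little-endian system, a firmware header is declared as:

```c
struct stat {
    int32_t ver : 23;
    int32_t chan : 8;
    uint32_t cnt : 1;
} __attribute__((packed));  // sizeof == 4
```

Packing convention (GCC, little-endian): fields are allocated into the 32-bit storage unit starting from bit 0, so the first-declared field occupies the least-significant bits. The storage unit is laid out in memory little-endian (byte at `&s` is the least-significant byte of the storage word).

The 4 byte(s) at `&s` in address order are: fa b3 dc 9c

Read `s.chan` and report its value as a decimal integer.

[0]=0xfa [1]=0xb3 [2]=0xdc [3]=0x9c (little-endian) → word 0x9cdcb3fa
ver:23 @ bit 0 → (0x9cdcb3fa>>0)&0x7fffff = 0x5cb3fa
chan:8 @ bit 23 → (0x9cdcb3fa>>23)&0xff = 0x39  ←
cnt:1 @ bit 31 → (0x9cdcb3fa>>31)&0x1 = 0x1
chan signed 8b, MSB=0: value = 57

57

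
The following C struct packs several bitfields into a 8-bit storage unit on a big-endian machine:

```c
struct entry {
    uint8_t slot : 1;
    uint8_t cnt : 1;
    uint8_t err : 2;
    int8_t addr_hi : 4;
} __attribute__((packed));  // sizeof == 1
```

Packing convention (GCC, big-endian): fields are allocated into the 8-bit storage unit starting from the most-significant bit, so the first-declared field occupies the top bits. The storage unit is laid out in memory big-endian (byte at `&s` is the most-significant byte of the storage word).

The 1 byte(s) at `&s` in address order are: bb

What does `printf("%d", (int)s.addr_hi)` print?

[0]=0xbb (big-endian) → word 0xbb
slot:1 @ bit 7 → (0xbb>>7)&0x1 = 0x1
cnt:1 @ bit 6 → (0xbb>>6)&0x1 = 0x0
err:2 @ bit 4 → (0xbb>>4)&0x3 = 0x3
addr_hi:4 @ bit 0 → (0xbb>>0)&0xf = 0xb  ←
addr_hi signed 4b, MSB=1: 11 - 16 = -5

-5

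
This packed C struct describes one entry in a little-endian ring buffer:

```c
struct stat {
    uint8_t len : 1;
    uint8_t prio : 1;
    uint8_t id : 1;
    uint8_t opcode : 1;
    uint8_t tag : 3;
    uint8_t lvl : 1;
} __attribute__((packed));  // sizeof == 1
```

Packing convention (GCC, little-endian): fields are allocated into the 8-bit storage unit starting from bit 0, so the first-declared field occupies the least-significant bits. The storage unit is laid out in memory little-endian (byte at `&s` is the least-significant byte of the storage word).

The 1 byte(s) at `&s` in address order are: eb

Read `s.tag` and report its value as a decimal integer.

6

[0]=0xeb (little-endian) → word 0xeb
len:1 @ bit 0 → (0xeb>>0)&0x1 = 0x1
prio:1 @ bit 1 → (0xeb>>1)&0x1 = 0x1
id:1 @ bit 2 → (0xeb>>2)&0x1 = 0x0
opcode:1 @ bit 3 → (0xeb>>3)&0x1 = 0x1
tag:3 @ bit 4 → (0xeb>>4)&0x7 = 0x6  ←
lvl:1 @ bit 7 → (0xeb>>7)&0x1 = 0x1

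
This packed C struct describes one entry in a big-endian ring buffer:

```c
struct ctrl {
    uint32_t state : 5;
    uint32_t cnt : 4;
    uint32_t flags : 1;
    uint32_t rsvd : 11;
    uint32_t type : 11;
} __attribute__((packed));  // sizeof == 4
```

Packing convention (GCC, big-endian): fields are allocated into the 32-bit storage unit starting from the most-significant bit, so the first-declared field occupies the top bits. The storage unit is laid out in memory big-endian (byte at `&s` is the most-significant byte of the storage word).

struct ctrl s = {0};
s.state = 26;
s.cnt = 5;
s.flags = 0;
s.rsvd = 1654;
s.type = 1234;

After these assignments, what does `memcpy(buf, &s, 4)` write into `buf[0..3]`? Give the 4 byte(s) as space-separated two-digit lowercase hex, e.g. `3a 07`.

[27+:5] state=26 & 0x1f = 0x1a; word=0xd0000000
[23+:4] cnt=5 & 0xf = 0x5; word=0xd2800000
[22+:1] flags=0 & 0x1 = 0x0; word=0xd2800000
[11+:11] rsvd=1654 & 0x7ff = 0x676; word=0xd2b3b000
[0+:11] type=1234 & 0x7ff = 0x4d2; word=0xd2b3b4d2
word = 0xd2b3b4d2 → big-endian bytes:
  [0]=0xd2  [1]=0xb3  [2]=0xb4  [3]=0xd2

d2 b3 b4 d2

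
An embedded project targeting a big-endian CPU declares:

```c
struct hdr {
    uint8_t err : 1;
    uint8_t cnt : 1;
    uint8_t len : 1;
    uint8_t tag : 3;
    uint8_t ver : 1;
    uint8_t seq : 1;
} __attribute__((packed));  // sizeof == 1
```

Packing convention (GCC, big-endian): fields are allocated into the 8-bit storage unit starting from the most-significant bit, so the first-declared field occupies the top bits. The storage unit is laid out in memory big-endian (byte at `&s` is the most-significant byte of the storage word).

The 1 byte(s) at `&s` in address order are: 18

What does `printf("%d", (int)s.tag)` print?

6

[0]=0x18 (big-endian) → word 0x18
err [7+:1] = (word>>7) & 0x1 = 0
cnt [6+:1] = (word>>6) & 0x1 = 0
len [5+:1] = (word>>5) & 0x1 = 0
tag [2+:3] = (word>>2) & 0x7 = 6  ←
ver [1+:1] = (word>>1) & 0x1 = 0
seq [0+:1] = (word>>0) & 0x1 = 0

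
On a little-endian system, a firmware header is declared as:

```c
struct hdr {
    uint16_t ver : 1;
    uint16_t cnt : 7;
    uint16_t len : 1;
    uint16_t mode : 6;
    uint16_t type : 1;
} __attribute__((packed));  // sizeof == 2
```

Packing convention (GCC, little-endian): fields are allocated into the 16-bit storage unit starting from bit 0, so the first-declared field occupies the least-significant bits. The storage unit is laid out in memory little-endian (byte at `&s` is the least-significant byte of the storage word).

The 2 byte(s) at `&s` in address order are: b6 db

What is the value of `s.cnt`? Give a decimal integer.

[0]=0xb6 [1]=0xdb (little-endian) → word 0xdbb6
ver [0+:1] = (word>>0) & 0x1 = 0
cnt [1+:7] = (word>>1) & 0x7f = 91  ←
len [8+:1] = (word>>8) & 0x1 = 1
mode [9+:6] = (word>>9) & 0x3f = 45
type [15+:1] = (word>>15) & 0x1 = 1

91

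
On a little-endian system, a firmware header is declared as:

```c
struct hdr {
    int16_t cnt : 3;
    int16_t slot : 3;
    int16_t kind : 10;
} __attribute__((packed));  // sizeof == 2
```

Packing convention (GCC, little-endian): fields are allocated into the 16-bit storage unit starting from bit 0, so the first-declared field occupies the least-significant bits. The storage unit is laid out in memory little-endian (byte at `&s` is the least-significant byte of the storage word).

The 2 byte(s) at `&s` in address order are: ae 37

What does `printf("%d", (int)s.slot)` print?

[0]=0xae [1]=0x37 (little-endian) → word 0x37ae
cnt [0+:3] = (word>>0) & 0x7 = 6
slot [3+:3] = (word>>3) & 0x7 = 5  ←
kind [6+:10] = (word>>6) & 0x3ff = 222
slot signed 3b, MSB=1: 5 - 8 = -3

-3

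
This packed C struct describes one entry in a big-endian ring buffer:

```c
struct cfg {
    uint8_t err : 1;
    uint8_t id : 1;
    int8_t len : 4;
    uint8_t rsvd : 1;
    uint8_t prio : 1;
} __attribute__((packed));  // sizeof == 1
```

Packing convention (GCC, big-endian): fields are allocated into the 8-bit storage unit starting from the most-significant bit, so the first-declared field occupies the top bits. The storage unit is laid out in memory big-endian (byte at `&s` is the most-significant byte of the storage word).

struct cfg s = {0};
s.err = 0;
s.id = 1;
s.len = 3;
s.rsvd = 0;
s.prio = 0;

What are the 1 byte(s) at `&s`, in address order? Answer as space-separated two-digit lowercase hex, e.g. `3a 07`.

err (1b) val=0 bits=0x0 at bit 7: 0x00
id (1b) val=1 bits=0x1 at bit 6: 0x40
len (4b) val=3 bits=0x3 at bit 2: 0x4c
rsvd (1b) val=0 bits=0x0 at bit 1: 0x4c
prio (1b) val=0 bits=0x0 at bit 0: 0x4c
word = 0x4c → big-endian bytes:
  [0]=0x4c

4c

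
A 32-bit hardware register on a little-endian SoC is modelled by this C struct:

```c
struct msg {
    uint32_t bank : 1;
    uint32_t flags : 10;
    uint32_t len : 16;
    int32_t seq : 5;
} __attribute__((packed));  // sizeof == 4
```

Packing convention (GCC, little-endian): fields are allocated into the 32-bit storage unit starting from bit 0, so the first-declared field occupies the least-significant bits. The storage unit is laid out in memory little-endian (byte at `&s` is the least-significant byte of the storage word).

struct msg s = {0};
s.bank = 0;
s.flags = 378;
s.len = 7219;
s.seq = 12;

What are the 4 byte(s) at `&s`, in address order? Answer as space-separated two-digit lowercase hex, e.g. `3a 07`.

bank (1b) val=0 bits=0x0 at bit 0: 0x00000000
flags (10b) val=378 bits=0x17a at bit 1: 0x000002f4
len (16b) val=7219 bits=0x1c33 at bit 11: 0x00e19af4
seq (5b) val=12 bits=0xc at bit 27: 0x60e19af4
word = 0x60e19af4 → little-endian bytes:
  [0]=0xf4  [1]=0x9a  [2]=0xe1  [3]=0x60

f4 9a e1 60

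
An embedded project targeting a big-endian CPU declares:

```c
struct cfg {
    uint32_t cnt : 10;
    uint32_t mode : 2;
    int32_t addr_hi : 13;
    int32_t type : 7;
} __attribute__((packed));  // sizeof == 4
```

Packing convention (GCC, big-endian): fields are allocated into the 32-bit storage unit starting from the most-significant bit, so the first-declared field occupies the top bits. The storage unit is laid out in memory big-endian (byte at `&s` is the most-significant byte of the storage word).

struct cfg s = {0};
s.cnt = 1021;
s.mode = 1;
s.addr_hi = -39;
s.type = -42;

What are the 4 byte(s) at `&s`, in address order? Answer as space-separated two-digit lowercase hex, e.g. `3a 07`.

[22+:10] cnt=1021 & 0x3ff = 0x3fd; word=0xff400000
[20+:2] mode=1 & 0x3 = 0x1; word=0xff500000
[7+:13] addr_hi=-39 & 0x1fff = 0x1fd9; word=0xff5fec80
[0+:7] type=-42 & 0x7f = 0x56; word=0xff5fecd6
word = 0xff5fecd6 → big-endian bytes:
  [0]=0xff  [1]=0x5f  [2]=0xec  [3]=0xd6

ff 5f ec d6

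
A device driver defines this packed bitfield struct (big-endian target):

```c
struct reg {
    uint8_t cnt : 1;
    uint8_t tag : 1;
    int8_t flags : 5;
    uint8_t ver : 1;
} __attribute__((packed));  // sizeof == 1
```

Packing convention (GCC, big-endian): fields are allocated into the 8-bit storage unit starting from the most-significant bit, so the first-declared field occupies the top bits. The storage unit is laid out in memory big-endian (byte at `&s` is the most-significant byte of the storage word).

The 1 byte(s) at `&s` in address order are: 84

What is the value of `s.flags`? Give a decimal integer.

2

[0]=0x84 (big-endian) → word 0x84
cnt [7+:1] = (word>>7) & 0x1 = 1
tag [6+:1] = (word>>6) & 0x1 = 0
flags [1+:5] = (word>>1) & 0x1f = 2  ←
ver [0+:1] = (word>>0) & 0x1 = 0
flags signed 5b, MSB=0: value = 2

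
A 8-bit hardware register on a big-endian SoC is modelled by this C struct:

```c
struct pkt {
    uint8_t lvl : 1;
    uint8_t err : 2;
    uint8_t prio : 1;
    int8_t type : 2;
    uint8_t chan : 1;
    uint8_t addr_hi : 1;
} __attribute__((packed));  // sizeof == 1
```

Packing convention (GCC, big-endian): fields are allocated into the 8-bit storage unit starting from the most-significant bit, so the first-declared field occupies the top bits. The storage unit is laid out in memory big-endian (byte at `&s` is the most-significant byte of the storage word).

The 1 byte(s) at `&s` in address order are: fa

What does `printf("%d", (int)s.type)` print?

[0]=0xfa (big-endian) → word 0xfa
lvl [7+:1] = (word>>7) & 0x1 = 1
err [5+:2] = (word>>5) & 0x3 = 3
prio [4+:1] = (word>>4) & 0x1 = 1
type [2+:2] = (word>>2) & 0x3 = 2  ←
chan [1+:1] = (word>>1) & 0x1 = 1
addr_hi [0+:1] = (word>>0) & 0x1 = 0
type signed 2b, MSB=1: 2 - 4 = -2

-2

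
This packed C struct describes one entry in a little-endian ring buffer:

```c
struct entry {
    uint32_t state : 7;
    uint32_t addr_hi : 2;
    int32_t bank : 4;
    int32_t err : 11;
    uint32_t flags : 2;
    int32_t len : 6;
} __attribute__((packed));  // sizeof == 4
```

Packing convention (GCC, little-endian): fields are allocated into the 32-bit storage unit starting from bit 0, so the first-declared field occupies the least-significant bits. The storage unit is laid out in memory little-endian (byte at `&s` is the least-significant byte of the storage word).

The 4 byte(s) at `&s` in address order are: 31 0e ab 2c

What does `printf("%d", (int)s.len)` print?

[0]=0x31 [1]=0x0e [2]=0xab [3]=0x2c (little-endian) → word 0x2cab0e31
state [0+:7] = (word>>0) & 0x7f = 49
addr_hi [7+:2] = (word>>7) & 0x3 = 0
bank [9+:4] = (word>>9) & 0xf = 7
err [13+:11] = (word>>13) & 0x7ff = 1368
flags [24+:2] = (word>>24) & 0x3 = 0
len [26+:6] = (word>>26) & 0x3f = 11  ←
len signed 6b, MSB=0: value = 11

11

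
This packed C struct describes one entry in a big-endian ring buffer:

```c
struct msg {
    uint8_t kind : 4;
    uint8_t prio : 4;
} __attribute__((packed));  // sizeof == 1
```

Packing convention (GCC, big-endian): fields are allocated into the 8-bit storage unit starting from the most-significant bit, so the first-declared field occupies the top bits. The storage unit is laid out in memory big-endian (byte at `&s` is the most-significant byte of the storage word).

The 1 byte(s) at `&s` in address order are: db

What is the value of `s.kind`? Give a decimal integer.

13

[0]=0xdb (big-endian) → word 0xdb
kind:4 @ bit 4 → (0xdb>>4)&0xf = 0xd  ←
prio:4 @ bit 0 → (0xdb>>0)&0xf = 0xb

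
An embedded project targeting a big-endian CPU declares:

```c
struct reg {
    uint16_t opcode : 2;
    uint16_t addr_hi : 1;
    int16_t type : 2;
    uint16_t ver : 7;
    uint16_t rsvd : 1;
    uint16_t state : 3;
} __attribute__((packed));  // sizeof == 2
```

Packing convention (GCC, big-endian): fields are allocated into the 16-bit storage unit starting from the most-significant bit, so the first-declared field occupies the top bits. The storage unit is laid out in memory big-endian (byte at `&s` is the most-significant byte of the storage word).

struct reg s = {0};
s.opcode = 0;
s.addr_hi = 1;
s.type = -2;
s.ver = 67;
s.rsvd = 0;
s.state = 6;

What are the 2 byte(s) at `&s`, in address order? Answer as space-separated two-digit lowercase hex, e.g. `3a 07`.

opcode (2b) val=0 bits=0x0 at bit 14: 0x0000
addr_hi (1b) val=1 bits=0x1 at bit 13: 0x2000
type (2b) val=-2 bits=0x2 at bit 11: 0x3000
ver (7b) val=67 bits=0x43 at bit 4: 0x3430
rsvd (1b) val=0 bits=0x0 at bit 3: 0x3430
state (3b) val=6 bits=0x6 at bit 0: 0x3436
word = 0x3436 → big-endian bytes:
  [0]=0x34  [1]=0x36

34 36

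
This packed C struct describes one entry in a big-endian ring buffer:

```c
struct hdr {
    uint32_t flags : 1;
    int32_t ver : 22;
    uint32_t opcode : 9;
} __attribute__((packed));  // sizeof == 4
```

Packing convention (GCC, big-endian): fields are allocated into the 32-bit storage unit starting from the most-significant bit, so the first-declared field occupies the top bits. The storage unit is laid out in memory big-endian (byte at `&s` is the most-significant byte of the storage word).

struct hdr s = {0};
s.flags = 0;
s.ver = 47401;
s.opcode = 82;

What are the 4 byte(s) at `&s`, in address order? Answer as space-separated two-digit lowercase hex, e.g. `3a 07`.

01 72 52 52

[31+:1] flags=0 & 0x1 = 0x0; word=0x00000000
[9+:22] ver=47401 & 0x3fffff = 0xb929; word=0x01725200
[0+:9] opcode=82 & 0x1ff = 0x52; word=0x01725252
word = 0x01725252 → big-endian bytes:
  [0]=0x01  [1]=0x72  [2]=0x52  [3]=0x52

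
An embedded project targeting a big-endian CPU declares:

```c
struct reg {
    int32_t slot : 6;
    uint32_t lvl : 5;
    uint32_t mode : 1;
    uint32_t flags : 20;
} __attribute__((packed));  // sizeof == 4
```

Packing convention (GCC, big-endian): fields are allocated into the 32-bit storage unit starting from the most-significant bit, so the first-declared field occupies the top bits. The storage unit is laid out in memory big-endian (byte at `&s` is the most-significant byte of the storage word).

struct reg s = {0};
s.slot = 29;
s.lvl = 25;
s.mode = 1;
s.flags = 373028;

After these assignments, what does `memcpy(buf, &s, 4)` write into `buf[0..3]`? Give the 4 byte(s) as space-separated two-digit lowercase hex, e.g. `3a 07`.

slot (6b) val=29 bits=0x1d at bit 26: 0x74000000
lvl (5b) val=25 bits=0x19 at bit 21: 0x77200000
mode (1b) val=1 bits=0x1 at bit 20: 0x77300000
flags (20b) val=373028 bits=0x5b124 at bit 0: 0x7735b124
word = 0x7735b124 → big-endian bytes:
  [0]=0x77  [1]=0x35  [2]=0xb1  [3]=0x24

77 35 b1 24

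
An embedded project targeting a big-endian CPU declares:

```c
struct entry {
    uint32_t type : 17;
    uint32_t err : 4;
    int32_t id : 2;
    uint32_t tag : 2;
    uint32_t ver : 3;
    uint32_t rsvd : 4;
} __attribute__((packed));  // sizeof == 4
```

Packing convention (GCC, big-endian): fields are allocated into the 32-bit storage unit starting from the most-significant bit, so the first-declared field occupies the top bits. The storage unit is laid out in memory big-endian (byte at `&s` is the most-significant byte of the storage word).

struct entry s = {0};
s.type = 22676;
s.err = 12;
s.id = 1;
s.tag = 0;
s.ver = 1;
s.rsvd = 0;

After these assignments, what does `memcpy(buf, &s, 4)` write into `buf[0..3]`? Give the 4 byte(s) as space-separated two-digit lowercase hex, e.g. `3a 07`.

2c 4a 62 10

type:17 = 22676 → 0x5894 << 15 → word 0x2c4a0000
err:4 = 12 → 0xc << 11 → word 0x2c4a6000
id:2 = 1 → 0x1 << 9 → word 0x2c4a6200
tag:2 = 0 → 0x0 << 7 → word 0x2c4a6200
ver:3 = 1 → 0x1 << 4 → word 0x2c4a6210
rsvd:4 = 0 → 0x0 << 0 → word 0x2c4a6210
word = 0x2c4a6210 → big-endian bytes:
  [0]=0x2c  [1]=0x4a  [2]=0x62  [3]=0x10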